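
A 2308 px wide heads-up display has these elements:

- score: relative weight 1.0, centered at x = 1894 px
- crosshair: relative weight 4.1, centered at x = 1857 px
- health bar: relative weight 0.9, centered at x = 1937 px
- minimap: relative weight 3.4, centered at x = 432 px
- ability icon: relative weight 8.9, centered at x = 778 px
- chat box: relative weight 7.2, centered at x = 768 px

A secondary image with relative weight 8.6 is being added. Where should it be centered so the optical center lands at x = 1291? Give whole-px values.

After adding the secondary image, total weight = 1.0 + 4.1 + 0.9 + 3.4 + 8.9 + 7.2 + 8.6 = 34.1.
Along x: (25173.6 + 8.6·x) / 34.1 = 1291 (existing moment 1.0·1894 + 4.1·1857 + 0.9·1937 + 3.4·432 + 8.9·778 + 7.2·768 = 25173.6) ⇒ x = (44023.1 − 25173.6) / 8.6 ≈ 2191.80.

x ≈ 2192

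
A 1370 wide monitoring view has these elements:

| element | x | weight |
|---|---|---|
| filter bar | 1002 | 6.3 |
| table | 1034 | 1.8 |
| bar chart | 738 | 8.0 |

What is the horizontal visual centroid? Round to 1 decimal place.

Weights sum to 6.3 + 1.8 + 8.0 = 16.1.
x: (6.3·1002 + 1.8·1034 + 8.0·738) / 16.1 = 14077.8 / 16.1 ≈ 874.40

x ≈ 874.4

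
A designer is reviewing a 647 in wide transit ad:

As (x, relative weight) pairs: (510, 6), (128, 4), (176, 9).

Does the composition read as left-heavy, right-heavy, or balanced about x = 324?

left-heavy

Total weight = 6 + 4 + 9 = 19.
x-moment: 6·510 + 4·128 + 9·176 = 5156; centroid 5156/19 ≈ 271.37.
271.4 lies left of the midline 324, so the layout is left-heavy.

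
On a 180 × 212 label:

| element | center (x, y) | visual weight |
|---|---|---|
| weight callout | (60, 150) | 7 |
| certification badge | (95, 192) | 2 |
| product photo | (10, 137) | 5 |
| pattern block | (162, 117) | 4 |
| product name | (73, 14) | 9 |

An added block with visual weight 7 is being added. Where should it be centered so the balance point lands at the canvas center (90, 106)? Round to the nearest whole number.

(156, 127)

With the added block, Σw becomes 7 + 2 + 5 + 4 + 9 + 7 = 34.
x: need Σw·x = 34·90 = 3060. Existing = 7·60 + 2·95 + 5·10 + 4·162 + 9·73 = 1965. Remainder 1095 / 7 ≈ 156.43.
y: need Σw·y = 34·106 = 3604. Existing = 7·150 + 2·192 + 5·137 + 4·117 + 9·14 = 2713. Remainder 891 / 7 ≈ 127.29.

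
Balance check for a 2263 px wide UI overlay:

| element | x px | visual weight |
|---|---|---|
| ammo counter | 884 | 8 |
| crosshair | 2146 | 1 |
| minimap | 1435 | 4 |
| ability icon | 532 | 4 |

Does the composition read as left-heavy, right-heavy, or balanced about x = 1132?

left-heavy

Σw = 8 + 1 + 4 + 4 = 17.
x-moment: 8·884 + 1·2146 + 4·1435 + 4·532 = 17086; centroid 17086/17 ≈ 1005.06.
Since 1005.1 is left of 1132, the composition reads left-heavy.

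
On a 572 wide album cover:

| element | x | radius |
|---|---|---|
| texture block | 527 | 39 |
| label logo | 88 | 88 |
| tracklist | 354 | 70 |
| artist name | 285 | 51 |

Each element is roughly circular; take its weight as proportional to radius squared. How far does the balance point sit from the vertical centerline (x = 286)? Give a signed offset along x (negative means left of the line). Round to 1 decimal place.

≈ -49.9

r² weights: texture block 39² = 1521, label logo 88² = 7744, tracklist 70² = 4900, artist name 51² = 2601. Total = 16766.
x: (1521·527 + 7744·88 + 4900·354 + 2601·285) / 16766 = 3958924 / 16766 ≈ 236.13
Difference: 236.13 − 286 ≈ -49.87.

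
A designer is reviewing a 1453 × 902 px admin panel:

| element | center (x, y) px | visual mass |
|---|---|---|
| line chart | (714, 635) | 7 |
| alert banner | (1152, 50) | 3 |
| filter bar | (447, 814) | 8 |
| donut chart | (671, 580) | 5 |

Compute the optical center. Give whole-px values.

Total weight = 7 + 3 + 8 + 5 = 23.
x-moment: 7·714 + 3·1152 + 8·447 + 5·671 = 15385; centroid 15385/23 ≈ 668.91.
y-moment: 7·635 + 3·50 + 8·814 + 5·580 = 14007; centroid 14007/23 ≈ 609.00.

(669, 609)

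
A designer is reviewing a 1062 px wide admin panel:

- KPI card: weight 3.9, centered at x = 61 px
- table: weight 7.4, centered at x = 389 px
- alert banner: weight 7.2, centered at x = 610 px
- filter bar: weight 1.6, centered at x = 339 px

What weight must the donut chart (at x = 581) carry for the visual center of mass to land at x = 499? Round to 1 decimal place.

w ≈ 24.1

Fixed elements: Σw = 3.9 + 7.4 + 7.2 + 1.6 = 20.1, Σw·x = 3.9·61 + 7.4·389 + 7.2·610 + 1.6·339 = 8050.9.
Set Σw·x/Σw = 499: (8050.9 + 581w) = 499·(20.1 + w).
So w = (499·20.1 − 8050.9)/(581 − 499) = 1979.0/82 ≈ 24.13.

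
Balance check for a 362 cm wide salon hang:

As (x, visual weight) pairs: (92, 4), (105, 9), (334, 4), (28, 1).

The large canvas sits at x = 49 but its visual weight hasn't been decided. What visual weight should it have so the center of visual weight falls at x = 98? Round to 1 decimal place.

Fixed elements: Σw = 4 + 9 + 4 + 1 = 18, Σw·x = 4·92 + 9·105 + 4·334 + 1·28 = 2677.
Balance at x = 98 requires (2677 + w·49) / (18 + w) = 98.
So w = (98·18 − 2677)/(49 − 98) = -913/-49 ≈ 18.63.

w ≈ 18.6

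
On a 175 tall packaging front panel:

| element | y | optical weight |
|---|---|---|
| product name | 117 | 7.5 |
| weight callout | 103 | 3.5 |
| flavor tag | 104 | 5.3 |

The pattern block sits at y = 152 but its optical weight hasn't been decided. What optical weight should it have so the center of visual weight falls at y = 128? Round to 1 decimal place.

Fixed elements: Σw = 7.5 + 3.5 + 5.3 = 16.3, Σw·y = 7.5·117 + 3.5·103 + 5.3·104 = 1789.2.
Balance at y = 128 requires (1789.2 + w·152) / (16.3 + w) = 128.
So w = (128·16.3 − 1789.2)/(152 − 128) = 297.2/24 ≈ 12.38.

w ≈ 12.4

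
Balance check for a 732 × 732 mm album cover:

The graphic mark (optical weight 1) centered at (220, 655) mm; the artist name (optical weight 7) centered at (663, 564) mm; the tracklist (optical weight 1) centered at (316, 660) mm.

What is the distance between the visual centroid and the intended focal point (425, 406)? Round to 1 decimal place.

Weights sum to 1 + 7 + 1 = 9.
x-moment: 1·220 + 7·663 + 1·316 = 5177; centroid 5177/9 ≈ 575.22.
y-moment: 1·655 + 7·564 + 1·660 = 5263; centroid 5263/9 ≈ 584.78.
Relative to (425, 406): Δ = (150.22, 178.78); |Δ| = √(150.22² + 178.78²) ≈ 233.51.

≈ 233.5 mm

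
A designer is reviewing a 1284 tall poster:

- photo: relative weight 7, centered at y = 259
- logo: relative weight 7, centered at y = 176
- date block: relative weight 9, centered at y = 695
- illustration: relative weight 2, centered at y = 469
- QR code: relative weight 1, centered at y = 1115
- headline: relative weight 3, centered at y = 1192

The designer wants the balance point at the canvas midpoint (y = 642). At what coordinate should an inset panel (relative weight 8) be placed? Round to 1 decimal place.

y ≈ 1103.1

With the inset panel, Σw becomes 7 + 7 + 9 + 2 + 1 + 3 + 8 = 37.
Along y: (14929 + 8·y) / 37 = 642 (existing moment 7·259 + 7·176 + 9·695 + 2·469 + 1·1115 + 3·1192 = 14929) ⇒ y = (23754 − 14929) / 8 ≈ 1103.12.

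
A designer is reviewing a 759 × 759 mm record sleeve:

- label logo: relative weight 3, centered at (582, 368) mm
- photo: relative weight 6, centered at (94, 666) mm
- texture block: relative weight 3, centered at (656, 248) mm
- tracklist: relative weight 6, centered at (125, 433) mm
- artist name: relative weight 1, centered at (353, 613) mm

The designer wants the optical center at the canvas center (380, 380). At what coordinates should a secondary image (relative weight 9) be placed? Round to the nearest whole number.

(584, 176)

After adding the secondary image, total weight = 3 + 6 + 3 + 6 + 1 + 9 = 28.
Along x: (5381 + 9·x) / 28 = 380 (existing moment 3·582 + 6·94 + 3·656 + 6·125 + 1·353 = 5381) ⇒ x = (10640 − 5381) / 9 ≈ 584.33.
Along y: (9055 + 9·y) / 28 = 380 (existing moment 3·368 + 6·666 + 3·248 + 6·433 + 1·613 = 9055) ⇒ y = (10640 − 9055) / 9 ≈ 176.11.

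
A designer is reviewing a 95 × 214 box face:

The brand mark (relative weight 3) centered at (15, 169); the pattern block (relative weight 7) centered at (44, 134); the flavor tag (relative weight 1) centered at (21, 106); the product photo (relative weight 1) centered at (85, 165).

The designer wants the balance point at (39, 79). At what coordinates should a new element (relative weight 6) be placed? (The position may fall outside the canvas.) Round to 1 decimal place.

(40.5, -49.0)

After adding the new element, total weight = 3 + 7 + 1 + 1 + 6 = 18.
Along x: (459 + 6·x) / 18 = 39 (existing moment 3·15 + 7·44 + 1·21 + 1·85 = 459) ⇒ x = (702 − 459) / 6 ≈ 40.50.
Along y: (1716 + 6·y) / 18 = 79 (existing moment 3·169 + 7·134 + 1·106 + 1·165 = 1716) ⇒ y = (1422 − 1716) / 6 ≈ -49.00.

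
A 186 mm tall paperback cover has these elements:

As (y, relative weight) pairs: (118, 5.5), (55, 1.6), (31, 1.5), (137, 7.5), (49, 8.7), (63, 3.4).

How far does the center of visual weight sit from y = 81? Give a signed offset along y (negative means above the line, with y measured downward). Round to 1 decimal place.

Total weight = 5.5 + 1.6 + 1.5 + 7.5 + 8.7 + 3.4 = 28.2.
y: (5.5·118 + 1.6·55 + 1.5·31 + 7.5·137 + 8.7·49 + 3.4·63) / 28.2 = 2451.5 / 28.2 ≈ 86.93
Difference: 86.93 − 81 ≈ 5.93.

≈ 5.9 mm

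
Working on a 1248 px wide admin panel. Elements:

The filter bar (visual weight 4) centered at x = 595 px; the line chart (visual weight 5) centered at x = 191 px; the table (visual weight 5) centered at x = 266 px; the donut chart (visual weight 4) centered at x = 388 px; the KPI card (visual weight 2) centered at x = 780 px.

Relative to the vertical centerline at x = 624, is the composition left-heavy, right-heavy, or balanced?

Σw = 4 + 5 + 5 + 4 + 2 = 20.
x: (4·595 + 5·191 + 5·266 + 4·388 + 2·780) / 20 = 7777 / 20 ≈ 388.85
Since 388.9 is left of 624, the composition reads left-heavy.

left-heavy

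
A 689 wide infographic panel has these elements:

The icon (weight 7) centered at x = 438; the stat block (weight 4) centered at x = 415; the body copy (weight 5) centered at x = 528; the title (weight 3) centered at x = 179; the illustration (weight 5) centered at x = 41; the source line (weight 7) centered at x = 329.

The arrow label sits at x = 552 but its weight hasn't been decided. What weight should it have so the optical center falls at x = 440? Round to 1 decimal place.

Known weights sum to 7 + 4 + 5 + 3 + 5 + 7 = 31; their moment is 7·438 + 4·415 + 5·528 + 3·179 + 5·41 + 7·329 = 10411.
Set Σw·x/Σw = 440: (10411 + 552w) = 440·(31 + w).
Solving: w = (440·31 − 10411) / (552 − 440) = 3229 / 112 ≈ 28.83.

w ≈ 28.8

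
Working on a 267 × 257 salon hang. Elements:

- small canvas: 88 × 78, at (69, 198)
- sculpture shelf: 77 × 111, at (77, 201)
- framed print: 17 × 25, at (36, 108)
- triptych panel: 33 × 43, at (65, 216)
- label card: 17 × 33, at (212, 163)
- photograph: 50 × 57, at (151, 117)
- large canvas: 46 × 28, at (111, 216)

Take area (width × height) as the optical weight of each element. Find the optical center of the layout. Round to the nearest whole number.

Areas: small canvas 88·78 = 6864, sculpture shelf 77·111 = 8547, framed print 17·25 = 425, triptych panel 33·43 = 1419, label card 17·33 = 561, photograph 50·57 = 2850, large canvas 46·28 = 1288. Total weight = 21954.
Σw·x = 6864·69 + 8547·77 + 425·36 + 1419·65 + 561·212 + 2850·151 + 1288·111 = 1931520, so x̄ = 1931520/21954 ≈ 87.98.
Σw·y = 6864·198 + 8547·201 + 425·108 + 1419·216 + 561·163 + 2850·117 + 1288·216 = 4132524, so ȳ = 4132524/21954 ≈ 188.24.

(88, 188)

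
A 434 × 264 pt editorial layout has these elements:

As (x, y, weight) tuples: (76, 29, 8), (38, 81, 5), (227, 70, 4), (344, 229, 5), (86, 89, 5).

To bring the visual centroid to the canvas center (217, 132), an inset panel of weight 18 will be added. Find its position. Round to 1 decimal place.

(328.3, 190.7)

New total weight: (8 + 5 + 4 + 5 + 5) + 18 = 45.
Along x: (3856 + 18·x) / 45 = 217 (existing moment 8·76 + 5·38 + 4·227 + 5·344 + 5·86 = 3856) ⇒ x = (9765 − 3856) / 18 ≈ 328.28.
Along y: (2507 + 18·y) / 45 = 132 (existing moment 8·29 + 5·81 + 4·70 + 5·229 + 5·89 = 2507) ⇒ y = (5940 − 2507) / 18 ≈ 190.72.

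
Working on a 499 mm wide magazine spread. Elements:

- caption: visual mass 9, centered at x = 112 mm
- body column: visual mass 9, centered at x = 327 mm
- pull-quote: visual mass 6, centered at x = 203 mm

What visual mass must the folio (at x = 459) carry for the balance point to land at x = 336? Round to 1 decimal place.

Fixed elements: Σw = 9 + 9 + 6 = 24, Σw·x = 9·112 + 9·327 + 6·203 = 5169.
Set Σw·x/Σw = 336: (5169 + 459w) = 336·(24 + w).
So w = (336·24 − 5169)/(459 − 336) = 2895/123 ≈ 23.54.

w ≈ 23.5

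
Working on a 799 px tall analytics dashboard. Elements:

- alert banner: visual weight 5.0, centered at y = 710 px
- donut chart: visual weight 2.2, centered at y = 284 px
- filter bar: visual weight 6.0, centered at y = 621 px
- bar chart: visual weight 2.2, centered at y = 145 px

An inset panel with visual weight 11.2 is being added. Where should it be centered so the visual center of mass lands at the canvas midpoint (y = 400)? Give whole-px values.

y ≈ 216

With the inset panel, Σw becomes 5.0 + 2.2 + 6.0 + 2.2 + 11.2 = 26.6.
y: target moment 26.6×400 = 10640.0; current 5.0·710 + 2.2·284 + 6.0·621 + 2.2·145 = 8219.8; the inset panel supplies 2420.2, so y = 2420.2/11.2 ≈ 216.09.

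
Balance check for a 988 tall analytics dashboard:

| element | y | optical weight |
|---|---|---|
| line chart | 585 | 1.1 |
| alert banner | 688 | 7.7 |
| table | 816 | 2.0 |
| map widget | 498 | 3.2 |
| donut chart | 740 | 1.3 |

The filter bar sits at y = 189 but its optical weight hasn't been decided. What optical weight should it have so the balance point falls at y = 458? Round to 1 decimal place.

w ≈ 11.6

Fixed elements: Σw = 1.1 + 7.7 + 2.0 + 3.2 + 1.3 = 15.3, Σw·y = 1.1·585 + 7.7·688 + 2.0·816 + 3.2·498 + 1.3·740 = 10128.7.
Balance at y = 458 requires (10128.7 + w·189) / (15.3 + w) = 458.
Rearranging, w·(189 − 458) = 458·15.3 − 10128.7 = -3121.3, so w ≈ -3121.3/-269 = 11.60.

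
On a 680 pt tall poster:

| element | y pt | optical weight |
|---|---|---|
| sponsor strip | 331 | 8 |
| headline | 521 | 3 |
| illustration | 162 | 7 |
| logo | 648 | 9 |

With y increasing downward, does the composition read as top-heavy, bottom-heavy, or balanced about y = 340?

Weights sum to 8 + 3 + 7 + 9 = 27.
Σw·y = 8·331 + 3·521 + 7·162 + 9·648 = 11177, so ȳ = 11177/27 ≈ 413.96.
414.0 vs midline 340 → bottom-heavy.

bottom-heavy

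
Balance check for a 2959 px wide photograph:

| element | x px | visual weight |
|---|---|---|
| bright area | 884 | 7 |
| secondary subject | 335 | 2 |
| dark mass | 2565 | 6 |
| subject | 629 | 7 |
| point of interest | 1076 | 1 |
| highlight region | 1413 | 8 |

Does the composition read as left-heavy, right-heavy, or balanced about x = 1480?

Total weight = 7 + 2 + 6 + 7 + 1 + 8 = 31.
x-moment: 7·884 + 2·335 + 6·2565 + 7·629 + 1·1076 + 8·1413 = 39031; centroid 39031/31 ≈ 1259.06.
Since 1259.1 is left of 1480, the composition reads left-heavy.

left-heavy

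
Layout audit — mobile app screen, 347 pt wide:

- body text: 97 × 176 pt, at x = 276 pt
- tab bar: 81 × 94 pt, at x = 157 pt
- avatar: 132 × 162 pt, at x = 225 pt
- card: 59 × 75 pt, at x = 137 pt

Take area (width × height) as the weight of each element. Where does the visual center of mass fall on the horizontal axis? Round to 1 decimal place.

Areas: body text 97·176 = 17072, tab bar 81·94 = 7614, avatar 132·162 = 21384, card 59·75 = 4425. Total weight = 50495.
x: (17072·276 + 7614·157 + 21384·225 + 4425·137) / 50495 = 11324895 / 50495 ≈ 224.28

x ≈ 224.3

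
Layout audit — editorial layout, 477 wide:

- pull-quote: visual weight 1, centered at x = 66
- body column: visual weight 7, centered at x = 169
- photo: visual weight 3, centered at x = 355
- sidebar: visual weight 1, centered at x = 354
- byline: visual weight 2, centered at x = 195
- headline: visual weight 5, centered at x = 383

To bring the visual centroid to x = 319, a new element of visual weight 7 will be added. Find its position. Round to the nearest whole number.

x ≈ 474

With the new element, Σw becomes 1 + 7 + 3 + 1 + 2 + 5 + 7 = 26.
x: need Σw·x = 26·319 = 8294. Existing = 1·66 + 7·169 + 3·355 + 1·354 + 2·195 + 5·383 = 4973. Remainder 3321 / 7 ≈ 474.43.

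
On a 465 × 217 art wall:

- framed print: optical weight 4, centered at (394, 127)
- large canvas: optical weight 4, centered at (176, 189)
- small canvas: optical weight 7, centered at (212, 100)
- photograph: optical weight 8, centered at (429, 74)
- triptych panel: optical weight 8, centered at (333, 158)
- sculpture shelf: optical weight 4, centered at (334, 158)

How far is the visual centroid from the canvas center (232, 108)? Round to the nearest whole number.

≈ 90

Total weight = 4 + 4 + 7 + 8 + 8 + 4 = 35.
x-moment: 4·394 + 4·176 + 7·212 + 8·429 + 8·333 + 4·334 = 11196; centroid 11196/35 ≈ 319.89.
y-moment: 4·127 + 4·189 + 7·100 + 8·74 + 8·158 + 4·158 = 4452; centroid 4452/35 ≈ 127.20.
Relative to (232, 108): Δ = (87.89, 19.20); |Δ| = √(87.89² + 19.20²) ≈ 89.96.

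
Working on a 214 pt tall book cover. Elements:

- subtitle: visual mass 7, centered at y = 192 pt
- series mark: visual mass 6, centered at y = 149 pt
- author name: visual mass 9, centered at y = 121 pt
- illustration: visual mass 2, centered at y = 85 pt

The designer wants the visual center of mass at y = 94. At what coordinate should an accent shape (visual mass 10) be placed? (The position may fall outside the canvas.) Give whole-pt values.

With the accent shape, Σw becomes 7 + 6 + 9 + 2 + 10 = 34.
Along y: (3497 + 10·y) / 34 = 94 (existing moment 7·192 + 6·149 + 9·121 + 2·85 = 3497) ⇒ y = (3196 − 3497) / 10 ≈ -30.10.

y ≈ -30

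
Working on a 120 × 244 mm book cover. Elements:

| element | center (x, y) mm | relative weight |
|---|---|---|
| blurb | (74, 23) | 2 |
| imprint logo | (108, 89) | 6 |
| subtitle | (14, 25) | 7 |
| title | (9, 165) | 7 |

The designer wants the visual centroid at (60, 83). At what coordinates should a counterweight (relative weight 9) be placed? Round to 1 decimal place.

New total weight: (2 + 6 + 7 + 7) + 9 = 31.
x: need Σw·x = 31·60 = 1860. Existing = 2·74 + 6·108 + 7·14 + 7·9 = 957. Remainder 903 / 9 ≈ 100.33.
y: need Σw·y = 31·83 = 2573. Existing = 2·23 + 6·89 + 7·25 + 7·165 = 1910. Remainder 663 / 9 ≈ 73.67.

(100.3, 73.7)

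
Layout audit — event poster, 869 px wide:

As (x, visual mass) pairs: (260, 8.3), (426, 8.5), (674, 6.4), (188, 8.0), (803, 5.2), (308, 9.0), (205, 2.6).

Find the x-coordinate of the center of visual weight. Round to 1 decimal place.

x ≈ 397.4

Weights sum to 8.3 + 8.5 + 6.4 + 8.0 + 5.2 + 9.0 + 2.6 = 48.0.
Σw·x = 19077.2; x̄ = 19077.2/48.0 ≈ 397.44.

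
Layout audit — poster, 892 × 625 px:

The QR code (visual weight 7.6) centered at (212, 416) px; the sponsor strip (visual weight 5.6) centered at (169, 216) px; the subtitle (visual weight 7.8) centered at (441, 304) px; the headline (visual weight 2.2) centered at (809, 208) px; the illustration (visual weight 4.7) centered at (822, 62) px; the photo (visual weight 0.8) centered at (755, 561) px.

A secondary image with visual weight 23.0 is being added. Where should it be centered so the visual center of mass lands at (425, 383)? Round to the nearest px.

After adding the secondary image, total weight = 7.6 + 5.6 + 7.8 + 2.2 + 4.7 + 0.8 + 23.0 = 51.7.
Along x: (12244.6 + 23.0·x) / 51.7 = 425 (existing moment 7.6·212 + 5.6·169 + 7.8·441 + 2.2·809 + 4.7·822 + 0.8·755 = 12244.6) ⇒ x = (21972.5 − 12244.6) / 23.0 ≈ 422.95.
Along y: (7940.2 + 23.0·y) / 51.7 = 383 (existing moment 7.6·416 + 5.6·216 + 7.8·304 + 2.2·208 + 4.7·62 + 0.8·561 = 7940.2) ⇒ y = (19801.1 − 7940.2) / 23.0 ≈ 515.69.

(423, 516)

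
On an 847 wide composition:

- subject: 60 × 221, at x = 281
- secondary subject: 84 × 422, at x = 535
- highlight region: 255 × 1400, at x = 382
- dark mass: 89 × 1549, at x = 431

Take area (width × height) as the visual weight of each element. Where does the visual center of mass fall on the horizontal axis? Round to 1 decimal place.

Areas → weights: subject 60·221 = 13260, secondary subject 84·422 = 35448, highlight region 255·1400 = 357000, dark mass 89·1549 = 137861; Σw = 543569.
Σw·x = 13260·281 + 35448·535 + 357000·382 + 137861·431 = 218482831, so x̄ = 218482831/543569 ≈ 401.94.

x ≈ 401.9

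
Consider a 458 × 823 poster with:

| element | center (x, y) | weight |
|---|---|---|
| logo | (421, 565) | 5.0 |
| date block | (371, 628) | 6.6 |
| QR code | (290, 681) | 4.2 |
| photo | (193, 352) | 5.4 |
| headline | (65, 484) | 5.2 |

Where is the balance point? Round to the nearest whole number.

Weights sum to 5.0 + 6.6 + 4.2 + 5.4 + 5.2 = 26.4.
x: (5.0·421 + 6.6·371 + 4.2·290 + 5.4·193 + 5.2·65) / 26.4 = 7151.8 / 26.4 ≈ 270.90
y: (5.0·565 + 6.6·628 + 4.2·681 + 5.4·352 + 5.2·484) / 26.4 = 14247.6 / 26.4 ≈ 539.68

(271, 540)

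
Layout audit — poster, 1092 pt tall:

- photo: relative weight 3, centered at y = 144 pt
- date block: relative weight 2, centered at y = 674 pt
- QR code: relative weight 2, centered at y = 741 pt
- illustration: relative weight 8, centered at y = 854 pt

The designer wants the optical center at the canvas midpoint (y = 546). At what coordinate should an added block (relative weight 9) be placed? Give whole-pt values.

With the added block, Σw becomes 3 + 2 + 2 + 8 + 9 = 24.
y: target moment 24×546 = 13104; current 3·144 + 2·674 + 2·741 + 8·854 = 10094; the added block supplies 3010, so y = 3010/9 ≈ 334.44.

y ≈ 334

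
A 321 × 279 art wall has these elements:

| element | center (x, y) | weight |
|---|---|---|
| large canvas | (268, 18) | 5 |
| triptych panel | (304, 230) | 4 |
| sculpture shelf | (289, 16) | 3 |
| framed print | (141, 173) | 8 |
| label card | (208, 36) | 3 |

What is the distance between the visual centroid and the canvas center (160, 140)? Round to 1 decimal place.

≈ 71.2

Weights sum to 5 + 4 + 3 + 8 + 3 = 23.
x-moment: 5·268 + 4·304 + 3·289 + 8·141 + 3·208 = 5175; centroid 5175/23 ≈ 225.00.
y-moment: 5·18 + 4·230 + 3·16 + 8·173 + 3·36 = 2550; centroid 2550/23 ≈ 110.87.
Offset from (160, 140): Δx ≈ 65.00, Δy ≈ -29.13; distance = √(Δx² + Δy²) ≈ 71.23.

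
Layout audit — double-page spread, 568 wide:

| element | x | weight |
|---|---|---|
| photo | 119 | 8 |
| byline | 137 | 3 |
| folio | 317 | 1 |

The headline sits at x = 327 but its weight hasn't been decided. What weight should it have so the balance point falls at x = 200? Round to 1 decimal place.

w ≈ 5.7

Known weights sum to 8 + 3 + 1 = 12; their moment is 8·119 + 3·137 + 1·317 = 1680.
Balance at x = 200 requires (1680 + w·327) / (12 + w) = 200.
Rearranging, w·(327 − 200) = 200·12 − 1680 = 720, so w ≈ 720/127 = 5.67.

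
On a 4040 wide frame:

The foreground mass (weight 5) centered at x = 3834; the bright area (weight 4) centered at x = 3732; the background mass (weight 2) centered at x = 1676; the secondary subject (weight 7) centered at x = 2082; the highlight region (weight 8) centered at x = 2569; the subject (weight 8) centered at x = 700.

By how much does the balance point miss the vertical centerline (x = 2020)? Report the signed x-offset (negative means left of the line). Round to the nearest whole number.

≈ 279

Total weight = 5 + 4 + 2 + 7 + 8 + 8 = 34.
Σw·x = 78176; x̄ = 78176/34 ≈ 2299.29.
Offset from x = 2020: 2299.29 − 2020 ≈ 279.29.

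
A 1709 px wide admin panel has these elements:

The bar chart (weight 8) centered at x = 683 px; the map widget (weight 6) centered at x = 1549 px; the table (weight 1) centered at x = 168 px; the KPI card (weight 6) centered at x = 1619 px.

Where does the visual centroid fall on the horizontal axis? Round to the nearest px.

x ≈ 1173

Weights sum to 8 + 6 + 1 + 6 = 21.
Σw·x = 8·683 + 6·1549 + 1·168 + 6·1619 = 24640, so x̄ = 24640/21 ≈ 1173.33.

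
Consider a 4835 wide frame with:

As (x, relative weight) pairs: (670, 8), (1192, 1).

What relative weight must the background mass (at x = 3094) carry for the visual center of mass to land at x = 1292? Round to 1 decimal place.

Fixed elements: Σw = 8 + 1 = 9, Σw·x = 8·670 + 1·1192 = 6552.
Set Σw·x/Σw = 1292: (6552 + 3094w) = 1292·(9 + w).
So w = (1292·9 − 6552)/(3094 − 1292) = 5076/1802 ≈ 2.82.

w ≈ 2.8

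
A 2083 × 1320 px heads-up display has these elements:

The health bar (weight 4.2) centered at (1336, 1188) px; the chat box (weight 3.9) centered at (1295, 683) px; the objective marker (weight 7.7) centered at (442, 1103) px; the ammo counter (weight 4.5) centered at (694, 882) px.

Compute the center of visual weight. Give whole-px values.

Σw = 4.2 + 3.9 + 7.7 + 4.5 = 20.3.
x-moment: 4.2·1336 + 3.9·1295 + 7.7·442 + 4.5·694 = 17188.1; centroid 17188.1/20.3 ≈ 846.70.
y-moment: 4.2·1188 + 3.9·683 + 7.7·1103 + 4.5·882 = 20115.4; centroid 20115.4/20.3 ≈ 990.91.

(847, 991)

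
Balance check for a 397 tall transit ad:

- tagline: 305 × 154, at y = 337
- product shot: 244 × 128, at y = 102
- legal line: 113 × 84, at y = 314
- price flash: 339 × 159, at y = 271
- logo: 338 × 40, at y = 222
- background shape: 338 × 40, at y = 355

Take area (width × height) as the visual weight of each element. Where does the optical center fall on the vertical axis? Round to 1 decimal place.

y ≈ 263.3

Areas → weights: tagline 305·154 = 46970, product shot 244·128 = 31232, legal line 113·84 = 9492, price flash 339·159 = 53901, logo 338·40 = 13520, background shape 338·40 = 13520; Σw = 168635.
Σw·y = 44403253; ȳ = 44403253/168635 ≈ 263.31.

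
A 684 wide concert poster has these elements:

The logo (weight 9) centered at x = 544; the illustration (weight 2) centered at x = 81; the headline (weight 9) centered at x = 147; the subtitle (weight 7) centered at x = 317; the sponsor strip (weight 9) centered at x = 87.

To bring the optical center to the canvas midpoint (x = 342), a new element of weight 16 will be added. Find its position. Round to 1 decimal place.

New total weight: (9 + 2 + 9 + 7 + 9) + 16 = 52.
x: need Σw·x = 52·342 = 17784. Existing = 9·544 + 2·81 + 9·147 + 7·317 + 9·87 = 9383. Remainder 8401 / 16 ≈ 525.06.

x ≈ 525.1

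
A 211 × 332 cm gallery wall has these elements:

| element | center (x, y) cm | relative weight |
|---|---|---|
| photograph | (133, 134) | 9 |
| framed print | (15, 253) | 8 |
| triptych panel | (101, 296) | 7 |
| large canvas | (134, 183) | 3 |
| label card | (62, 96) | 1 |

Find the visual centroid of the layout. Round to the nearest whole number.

(89, 212)

Total weight = 9 + 8 + 7 + 3 + 1 = 28.
x: (9·133 + 8·15 + 7·101 + 3·134 + 1·62) / 28 = 2488 / 28 ≈ 88.86
y: (9·134 + 8·253 + 7·296 + 3·183 + 1·96) / 28 = 5947 / 28 ≈ 212.39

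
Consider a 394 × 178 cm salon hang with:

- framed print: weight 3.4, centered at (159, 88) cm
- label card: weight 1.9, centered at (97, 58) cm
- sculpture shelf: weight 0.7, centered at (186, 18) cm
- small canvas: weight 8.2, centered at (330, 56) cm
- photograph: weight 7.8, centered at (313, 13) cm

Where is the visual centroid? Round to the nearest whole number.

Weights sum to 3.4 + 1.9 + 0.7 + 8.2 + 7.8 = 22.0.
x: (3.4·159 + 1.9·97 + 0.7·186 + 8.2·330 + 7.8·313) / 22.0 = 6002.5 / 22.0 ≈ 272.84
y: (3.4·88 + 1.9·58 + 0.7·18 + 8.2·56 + 7.8·13) / 22.0 = 982.6 / 22.0 ≈ 44.66

(273, 45)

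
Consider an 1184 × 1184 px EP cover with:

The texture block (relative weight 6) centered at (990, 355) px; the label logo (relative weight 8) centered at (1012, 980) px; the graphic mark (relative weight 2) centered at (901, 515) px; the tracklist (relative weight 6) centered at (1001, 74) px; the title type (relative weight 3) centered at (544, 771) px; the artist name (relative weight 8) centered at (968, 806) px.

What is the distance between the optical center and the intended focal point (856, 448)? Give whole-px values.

Weights sum to 6 + 8 + 2 + 6 + 3 + 8 = 33.
x-moment: 6·990 + 8·1012 + 2·901 + 6·1001 + 3·544 + 8·968 = 31220; centroid 31220/33 ≈ 946.06.
y-moment: 6·355 + 8·980 + 2·515 + 6·74 + 3·771 + 8·806 = 20205; centroid 20205/33 ≈ 612.27.
Offset from (856, 448): Δx ≈ 90.06, Δy ≈ 164.27; distance = √(Δx² + Δy²) ≈ 187.34.

≈ 187 px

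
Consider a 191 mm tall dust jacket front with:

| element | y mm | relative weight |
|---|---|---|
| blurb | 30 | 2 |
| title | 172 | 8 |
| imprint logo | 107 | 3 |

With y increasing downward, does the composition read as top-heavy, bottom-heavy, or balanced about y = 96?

bottom-heavy

Σw = 2 + 8 + 3 = 13.
y: (2·30 + 8·172 + 3·107) / 13 = 1757 / 13 ≈ 135.15
135.2 lies below (larger y than) the midline 96, so the layout is bottom-heavy.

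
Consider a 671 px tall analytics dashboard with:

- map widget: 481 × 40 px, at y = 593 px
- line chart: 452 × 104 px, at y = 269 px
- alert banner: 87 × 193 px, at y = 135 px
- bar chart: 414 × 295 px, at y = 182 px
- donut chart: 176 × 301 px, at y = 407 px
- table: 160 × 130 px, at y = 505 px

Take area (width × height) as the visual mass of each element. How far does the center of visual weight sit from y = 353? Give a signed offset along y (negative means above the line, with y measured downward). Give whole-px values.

Areas: map widget 481·40 = 19240, line chart 452·104 = 47008, alert banner 87·193 = 16791, bar chart 414·295 = 122130, donut chart 176·301 = 52976, table 160·130 = 20800. Total weight = 278945.
y: moment 80614149 / weight 278945 ≈ 289.00
Offset from y = 353: 289.00 − 353 ≈ -64.00.

≈ -64 px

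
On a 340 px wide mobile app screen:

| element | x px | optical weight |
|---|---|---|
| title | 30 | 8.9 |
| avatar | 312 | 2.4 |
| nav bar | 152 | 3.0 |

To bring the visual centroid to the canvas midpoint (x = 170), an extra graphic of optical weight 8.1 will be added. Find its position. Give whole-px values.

After adding the extra graphic, total weight = 8.9 + 2.4 + 3.0 + 8.1 = 22.4.
x: need Σw·x = 22.4·170 = 3808.0. Existing = 8.9·30 + 2.4·312 + 3.0·152 = 1471.8. Remainder 2336.2 / 8.1 ≈ 288.42.

x ≈ 288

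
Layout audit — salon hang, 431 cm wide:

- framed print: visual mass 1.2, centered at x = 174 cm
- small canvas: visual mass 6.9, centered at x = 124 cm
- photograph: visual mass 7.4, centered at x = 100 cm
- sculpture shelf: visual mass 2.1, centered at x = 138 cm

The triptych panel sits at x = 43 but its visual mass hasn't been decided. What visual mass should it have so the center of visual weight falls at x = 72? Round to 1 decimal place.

Existing Σw = 17.6 (1.2 + 6.9 + 7.4 + 2.1); existing moment 1.2·174 + 6.9·124 + 7.4·100 + 2.1·138 = 2094.2.
Set Σw·x/Σw = 72: (2094.2 + 43w) = 72·(17.6 + w).
So w = (72·17.6 − 2094.2)/(43 − 72) = -827.0/-29 ≈ 28.52.

w ≈ 28.5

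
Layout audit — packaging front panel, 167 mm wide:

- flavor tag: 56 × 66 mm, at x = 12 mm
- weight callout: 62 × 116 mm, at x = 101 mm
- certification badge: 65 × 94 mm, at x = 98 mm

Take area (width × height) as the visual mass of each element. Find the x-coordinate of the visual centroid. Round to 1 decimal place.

Taking area as weight: flavor tag 56·66 = 3696, weight callout 62·116 = 7192, certification badge 65·94 = 6110. Sum 16998.
Σw·x = 3696·12 + 7192·101 + 6110·98 = 1369524, so x̄ = 1369524/16998 ≈ 80.57.

x ≈ 80.6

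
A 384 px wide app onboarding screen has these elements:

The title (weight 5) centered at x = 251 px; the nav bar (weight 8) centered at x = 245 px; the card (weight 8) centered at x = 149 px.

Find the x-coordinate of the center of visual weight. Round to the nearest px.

Weights sum to 5 + 8 + 8 = 21.
x: (5·251 + 8·245 + 8·149) / 21 = 4407 / 21 ≈ 209.86

x ≈ 210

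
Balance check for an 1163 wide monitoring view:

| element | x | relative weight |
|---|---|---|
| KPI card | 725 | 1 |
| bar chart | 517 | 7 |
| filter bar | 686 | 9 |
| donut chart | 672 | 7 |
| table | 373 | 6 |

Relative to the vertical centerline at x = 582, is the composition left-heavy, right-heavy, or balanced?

balanced

Weights sum to 1 + 7 + 9 + 7 + 6 = 30.
Σw·x = 1·725 + 7·517 + 9·686 + 7·672 + 6·373 = 17460, so x̄ = 17460/30 ≈ 582.00.
The centroid 582.00 matches the midline at 582, so the layout is balanced.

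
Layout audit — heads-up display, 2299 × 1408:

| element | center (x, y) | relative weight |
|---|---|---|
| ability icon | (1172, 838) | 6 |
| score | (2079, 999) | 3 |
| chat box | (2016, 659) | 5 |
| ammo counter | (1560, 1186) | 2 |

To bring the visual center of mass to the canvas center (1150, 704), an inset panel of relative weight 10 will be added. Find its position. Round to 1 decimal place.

(343.1, 461.2)

New total weight: (6 + 3 + 5 + 2) + 10 = 26.
Along x: (26469 + 10·x) / 26 = 1150 (existing moment 6·1172 + 3·2079 + 5·2016 + 2·1560 = 26469) ⇒ x = (29900 − 26469) / 10 ≈ 343.10.
Along y: (13692 + 10·y) / 26 = 704 (existing moment 6·838 + 3·999 + 5·659 + 2·1186 = 13692) ⇒ y = (18304 − 13692) / 10 ≈ 461.20.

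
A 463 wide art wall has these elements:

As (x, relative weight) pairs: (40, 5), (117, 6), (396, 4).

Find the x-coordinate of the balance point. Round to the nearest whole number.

Σw = 5 + 6 + 4 = 15.
x-moment: 5·40 + 6·117 + 4·396 = 2486; centroid 2486/15 ≈ 165.73.

x ≈ 166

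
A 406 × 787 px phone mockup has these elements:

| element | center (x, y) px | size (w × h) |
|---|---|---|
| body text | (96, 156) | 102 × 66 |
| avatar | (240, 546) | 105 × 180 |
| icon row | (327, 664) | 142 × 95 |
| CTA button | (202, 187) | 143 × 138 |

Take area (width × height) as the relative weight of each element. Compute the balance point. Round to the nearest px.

(231, 408)

Areas: body text 102·66 = 6732, avatar 105·180 = 18900, icon row 142·95 = 13490, CTA button 143·138 = 19734. Total weight = 58856.
Σw·x = 6732·96 + 18900·240 + 13490·327 + 19734·202 = 13579770, so x̄ = 13579770/58856 ≈ 230.73.
Σw·y = 6732·156 + 18900·546 + 13490·664 + 19734·187 = 24017210, so ȳ = 24017210/58856 ≈ 408.07.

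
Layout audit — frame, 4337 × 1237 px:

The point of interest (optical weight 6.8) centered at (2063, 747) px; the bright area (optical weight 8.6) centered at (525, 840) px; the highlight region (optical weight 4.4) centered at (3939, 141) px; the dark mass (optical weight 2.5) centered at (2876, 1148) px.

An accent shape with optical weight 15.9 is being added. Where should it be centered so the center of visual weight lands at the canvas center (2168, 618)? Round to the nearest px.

After adding the accent shape, total weight = 6.8 + 8.6 + 4.4 + 2.5 + 15.9 = 38.2.
Along x: (43065.0 + 15.9·x) / 38.2 = 2168 (existing moment 6.8·2063 + 8.6·525 + 4.4·3939 + 2.5·2876 = 43065.0) ⇒ x = (82817.6 − 43065.0) / 15.9 ≈ 2500.16.
Along y: (15794.0 + 15.9·y) / 38.2 = 618 (existing moment 6.8·747 + 8.6·840 + 4.4·141 + 2.5·1148 = 15794.0) ⇒ y = (23607.6 − 15794.0) / 15.9 ≈ 491.42.

(2500, 491)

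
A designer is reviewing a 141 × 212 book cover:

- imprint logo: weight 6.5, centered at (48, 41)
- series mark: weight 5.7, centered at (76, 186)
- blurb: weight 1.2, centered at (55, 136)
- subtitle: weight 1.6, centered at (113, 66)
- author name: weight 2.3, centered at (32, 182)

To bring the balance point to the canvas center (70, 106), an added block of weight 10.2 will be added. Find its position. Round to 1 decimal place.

(84.3, 88.3)

New total weight: (6.5 + 5.7 + 1.2 + 1.6 + 2.3) + 10.2 = 27.5.
x: need Σw·x = 27.5·70 = 1925.0. Existing = 6.5·48 + 5.7·76 + 1.2·55 + 1.6·113 + 2.3·32 = 1065.6. Remainder 859.4 / 10.2 ≈ 84.25.
y: need Σw·y = 27.5·106 = 2915.0. Existing = 6.5·41 + 5.7·186 + 1.2·136 + 1.6·66 + 2.3·182 = 2014.1. Remainder 900.9 / 10.2 ≈ 88.32.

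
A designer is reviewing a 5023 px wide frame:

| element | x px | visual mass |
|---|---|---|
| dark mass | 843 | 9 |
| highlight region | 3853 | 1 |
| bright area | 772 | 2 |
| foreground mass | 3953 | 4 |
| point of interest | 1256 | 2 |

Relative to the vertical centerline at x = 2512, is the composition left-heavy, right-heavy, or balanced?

left-heavy

Σw = 9 + 1 + 2 + 4 + 2 = 18.
Σw·x = 9·843 + 1·3853 + 2·772 + 4·3953 + 2·1256 = 31308, so x̄ = 31308/18 ≈ 1739.33.
1739.3 vs midline 2512 → left-heavy.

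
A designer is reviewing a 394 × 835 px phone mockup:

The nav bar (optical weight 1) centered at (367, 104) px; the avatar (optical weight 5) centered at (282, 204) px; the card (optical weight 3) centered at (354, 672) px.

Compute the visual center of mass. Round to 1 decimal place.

Σw = 1 + 5 + 3 = 9.
x-moment: 1·367 + 5·282 + 3·354 = 2839; centroid 2839/9 ≈ 315.44.
y-moment: 1·104 + 5·204 + 3·672 = 3140; centroid 3140/9 ≈ 348.89.

(315.4, 348.9)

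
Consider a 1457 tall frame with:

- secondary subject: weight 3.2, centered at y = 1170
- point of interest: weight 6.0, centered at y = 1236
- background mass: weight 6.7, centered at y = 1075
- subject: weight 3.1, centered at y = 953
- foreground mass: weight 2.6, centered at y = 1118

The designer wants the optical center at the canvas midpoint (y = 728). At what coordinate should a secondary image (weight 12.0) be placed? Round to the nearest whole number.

With the secondary image, Σw becomes 3.2 + 6.0 + 6.7 + 3.1 + 2.6 + 12.0 = 33.6.
y: target moment 33.6×728 = 24460.8; current 3.2·1170 + 6.0·1236 + 6.7·1075 + 3.1·953 + 2.6·1118 = 24223.6; the secondary image supplies 237.2, so y = 237.2/12.0 ≈ 19.77.

y ≈ 20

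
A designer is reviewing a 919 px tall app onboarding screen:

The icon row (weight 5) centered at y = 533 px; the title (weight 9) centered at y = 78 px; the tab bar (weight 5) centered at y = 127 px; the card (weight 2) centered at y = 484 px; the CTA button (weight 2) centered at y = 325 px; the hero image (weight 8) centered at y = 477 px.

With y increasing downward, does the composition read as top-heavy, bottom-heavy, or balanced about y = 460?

Weights sum to 5 + 9 + 5 + 2 + 2 + 8 = 31.
Σw·y = 5·533 + 9·78 + 5·127 + 2·484 + 2·325 + 8·477 = 9436, so ȳ = 9436/31 ≈ 304.39.
304.4 vs midline 460 → top-heavy.

top-heavy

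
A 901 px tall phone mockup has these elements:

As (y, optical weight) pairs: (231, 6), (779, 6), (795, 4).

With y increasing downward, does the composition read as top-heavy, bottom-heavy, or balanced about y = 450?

bottom-heavy

Σw = 6 + 6 + 4 = 16.
y-moment: 6·231 + 6·779 + 4·795 = 9240; centroid 9240/16 ≈ 577.50.
Since 577.5 is below (larger y than) 450, the composition reads bottom-heavy.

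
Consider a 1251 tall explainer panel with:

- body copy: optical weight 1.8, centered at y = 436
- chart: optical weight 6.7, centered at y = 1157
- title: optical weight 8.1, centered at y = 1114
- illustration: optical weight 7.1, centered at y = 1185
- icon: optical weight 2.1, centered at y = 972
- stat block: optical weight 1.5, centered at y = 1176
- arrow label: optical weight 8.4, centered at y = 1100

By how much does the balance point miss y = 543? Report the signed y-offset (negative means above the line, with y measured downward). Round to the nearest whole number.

≈ 550

Weights sum to 1.8 + 6.7 + 8.1 + 7.1 + 2.1 + 1.5 + 8.4 = 35.7.
y: (1.8·436 + 6.7·1157 + 8.1·1114 + 7.1·1185 + 2.1·972 + 1.5·1176 + 8.4·1100) / 35.7 = 39018.8 / 35.7 ≈ 1092.96
Difference: 1092.96 − 543 ≈ 549.96.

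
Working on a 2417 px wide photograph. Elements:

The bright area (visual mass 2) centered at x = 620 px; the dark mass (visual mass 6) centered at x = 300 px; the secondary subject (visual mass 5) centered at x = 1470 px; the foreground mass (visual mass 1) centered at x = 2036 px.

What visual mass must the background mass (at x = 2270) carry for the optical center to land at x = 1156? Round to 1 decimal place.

Fixed elements: Σw = 2 + 6 + 5 + 1 = 14, Σw·x = 2·620 + 6·300 + 5·1470 + 1·2036 = 12426.
For the centroid to hit 1156: (12426 + w·2270) / (14 + w) = 1156.
So w = (1156·14 − 12426)/(2270 − 1156) = 3758/1114 ≈ 3.37.

w ≈ 3.4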